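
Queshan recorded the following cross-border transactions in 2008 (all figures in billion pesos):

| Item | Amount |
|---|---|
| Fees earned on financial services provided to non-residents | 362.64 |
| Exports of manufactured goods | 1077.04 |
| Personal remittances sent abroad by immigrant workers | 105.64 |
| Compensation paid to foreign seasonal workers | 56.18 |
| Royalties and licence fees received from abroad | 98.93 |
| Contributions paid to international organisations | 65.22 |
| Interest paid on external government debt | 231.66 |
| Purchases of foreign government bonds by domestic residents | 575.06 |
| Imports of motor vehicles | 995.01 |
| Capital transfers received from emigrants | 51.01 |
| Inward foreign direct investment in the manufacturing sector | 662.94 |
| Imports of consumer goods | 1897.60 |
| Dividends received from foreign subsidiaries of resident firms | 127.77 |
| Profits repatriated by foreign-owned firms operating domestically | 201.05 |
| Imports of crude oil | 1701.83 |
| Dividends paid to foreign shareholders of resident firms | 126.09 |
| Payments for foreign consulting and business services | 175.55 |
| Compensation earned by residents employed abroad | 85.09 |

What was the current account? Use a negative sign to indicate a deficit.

-3804.36

Goods: -1701.83 - 995.01 + 1077.04 - 1897.60 = -3517.40
Services: 98.93 - 175.55 + 362.64 = 286.02
Primary income: -126.09 - 231.66 - 201.05 - 56.18 + 127.77 + 85.09 = -402.12
Secondary income: -65.22 - 105.64 = -170.86
Current account = (-3517.40) + 286.02 + (-402.12) + (-170.86) = -3804.36
(Excluded from the current account — financial account: purchases of foreign government bonds by domestic residents 575.06, inward foreign direct investment in the manufacturing sector 662.94; capital account: capital transfers received from emigrants 51.01.)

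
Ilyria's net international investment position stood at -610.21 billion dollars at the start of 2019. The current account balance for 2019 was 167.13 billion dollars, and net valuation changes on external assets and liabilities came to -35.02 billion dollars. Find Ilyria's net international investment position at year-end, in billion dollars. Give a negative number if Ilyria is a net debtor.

-478.10

Change in NIIP = current account + net valuation change = 167.13 + (-35.02) = 132.11
End-of-year NIIP = -610.21 + 132.11 = -478.10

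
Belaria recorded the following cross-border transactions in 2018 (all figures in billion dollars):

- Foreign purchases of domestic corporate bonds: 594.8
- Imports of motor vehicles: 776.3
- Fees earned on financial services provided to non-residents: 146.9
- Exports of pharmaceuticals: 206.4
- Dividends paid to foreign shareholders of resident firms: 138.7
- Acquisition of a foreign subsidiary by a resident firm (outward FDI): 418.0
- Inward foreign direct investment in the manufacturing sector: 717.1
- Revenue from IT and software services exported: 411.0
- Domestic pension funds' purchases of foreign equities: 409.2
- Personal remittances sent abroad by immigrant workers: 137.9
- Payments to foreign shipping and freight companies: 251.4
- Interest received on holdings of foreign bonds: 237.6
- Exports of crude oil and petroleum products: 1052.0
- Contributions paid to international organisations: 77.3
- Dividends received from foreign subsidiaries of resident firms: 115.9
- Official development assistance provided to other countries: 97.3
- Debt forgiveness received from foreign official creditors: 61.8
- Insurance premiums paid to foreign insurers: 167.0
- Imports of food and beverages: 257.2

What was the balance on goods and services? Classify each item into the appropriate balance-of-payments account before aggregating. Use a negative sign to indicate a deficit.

Goods: 206.4 - 776.3 - 257.2 + 1052.0 = 224.9
Services: -251.4 - 167.0 + 411.0 + 146.9 = 139.5
Trade balance = 224.9 + 139.5 = 364.4
(Excluded from the trade balance — financial account: foreign purchases of domestic corporate bonds 594.8, acquisition of a foreign subsidiary by a resident firm (outward FDI) 418.0, inward foreign direct investment in the manufacturing sector 717.1, domestic pension funds' purchases of foreign equities 409.2; primary income: dividends paid to foreign shareholders of resident firms 138.7, interest received on holdings of foreign bonds 237.6, dividends received from foreign subsidiaries of resident firms 115.9; secondary income: personal remittances sent abroad by immigrant workers 137.9, contributions paid to international organisations 77.3, official development assistance provided to other countries 97.3; capital account: debt forgiveness received from foreign official creditors 61.8.)

364.4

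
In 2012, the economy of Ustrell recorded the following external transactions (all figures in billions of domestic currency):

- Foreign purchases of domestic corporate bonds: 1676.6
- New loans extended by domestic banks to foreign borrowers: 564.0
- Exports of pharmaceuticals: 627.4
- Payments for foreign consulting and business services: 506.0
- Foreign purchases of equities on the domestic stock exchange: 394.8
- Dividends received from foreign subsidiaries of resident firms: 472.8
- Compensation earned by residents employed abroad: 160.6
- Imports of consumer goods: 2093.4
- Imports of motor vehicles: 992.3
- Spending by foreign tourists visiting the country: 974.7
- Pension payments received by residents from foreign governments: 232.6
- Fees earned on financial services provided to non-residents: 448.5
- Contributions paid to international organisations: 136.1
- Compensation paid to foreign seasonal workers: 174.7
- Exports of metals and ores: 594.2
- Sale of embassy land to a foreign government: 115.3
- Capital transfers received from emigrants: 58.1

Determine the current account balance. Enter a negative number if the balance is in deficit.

Goods: 594.2 - 992.3 + 627.4 - 2093.4 = -1864.1
Services: -506.0 + 974.7 + 448.5 = 917.2
Primary income: -174.7 + 472.8 + 160.6 = 458.7
Secondary income: -136.1 + 232.6 = 96.5
Current account = (-1864.1) + 917.2 + 458.7 + 96.5 = -391.7
(Excluded from the current account — financial account: foreign purchases of domestic corporate bonds 1676.6, new loans extended by domestic banks to foreign borrowers 564.0, foreign purchases of equities on the domestic stock exchange 394.8; capital account: sale of embassy land to a foreign government 115.3, capital transfers received from emigrants 58.1.)

-391.7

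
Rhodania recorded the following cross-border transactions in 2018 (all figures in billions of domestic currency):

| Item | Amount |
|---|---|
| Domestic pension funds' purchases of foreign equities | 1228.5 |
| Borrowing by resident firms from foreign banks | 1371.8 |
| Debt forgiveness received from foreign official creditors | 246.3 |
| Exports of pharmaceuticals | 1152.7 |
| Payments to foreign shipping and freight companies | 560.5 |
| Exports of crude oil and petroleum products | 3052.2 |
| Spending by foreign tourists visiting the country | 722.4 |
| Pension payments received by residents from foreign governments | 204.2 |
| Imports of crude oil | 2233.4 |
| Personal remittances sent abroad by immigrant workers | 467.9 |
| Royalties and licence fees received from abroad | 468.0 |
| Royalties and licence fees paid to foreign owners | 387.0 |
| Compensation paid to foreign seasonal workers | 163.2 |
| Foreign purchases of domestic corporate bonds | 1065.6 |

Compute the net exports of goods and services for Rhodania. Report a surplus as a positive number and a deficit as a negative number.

Goods: 3052.2 - 2233.4 + 1152.7 = 1971.5
Services: -560.5 + 722.4 - 387.0 + 468.0 = 242.9
Trade balance = 1971.5 + 242.9 = 2214.4
(Excluded from the trade balance — financial account: domestic pension funds' purchases of foreign equities 1228.5, borrowing by resident firms from foreign banks 1371.8, foreign purchases of domestic corporate bonds 1065.6; capital account: debt forgiveness received from foreign official creditors 246.3; secondary income: pension payments received by residents from foreign governments 204.2, personal remittances sent abroad by immigrant workers 467.9; primary income: compensation paid to foreign seasonal workers 163.2.)

2214.4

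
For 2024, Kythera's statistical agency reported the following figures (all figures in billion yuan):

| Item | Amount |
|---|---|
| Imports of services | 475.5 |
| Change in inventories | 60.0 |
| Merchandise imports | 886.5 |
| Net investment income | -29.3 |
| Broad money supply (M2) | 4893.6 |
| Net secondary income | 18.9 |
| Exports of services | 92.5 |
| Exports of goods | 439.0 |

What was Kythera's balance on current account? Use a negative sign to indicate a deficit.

Goods balance = 439.0 - 886.5 = -447.5
Services balance = 92.5 - 475.5 = -383.0
Trade balance (goods + services) = -447.5 + (-383.0) = -830.5
Net primary income = -29.3
Net secondary income = 18.9
Current account = -830.5 + (-29.3) + 18.9 = -840.9

-840.9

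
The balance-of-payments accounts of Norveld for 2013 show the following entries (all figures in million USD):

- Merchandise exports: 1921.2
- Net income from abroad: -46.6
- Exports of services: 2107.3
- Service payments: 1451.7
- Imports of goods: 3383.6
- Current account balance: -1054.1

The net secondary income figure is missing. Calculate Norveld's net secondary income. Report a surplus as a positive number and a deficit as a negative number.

-200.7

Current account = goods balance + services balance + net primary income + net secondary income
Sum of the known components = -853.4
Net secondary income = CA - (known components) = -1054.1 - (-853.4) = -200.7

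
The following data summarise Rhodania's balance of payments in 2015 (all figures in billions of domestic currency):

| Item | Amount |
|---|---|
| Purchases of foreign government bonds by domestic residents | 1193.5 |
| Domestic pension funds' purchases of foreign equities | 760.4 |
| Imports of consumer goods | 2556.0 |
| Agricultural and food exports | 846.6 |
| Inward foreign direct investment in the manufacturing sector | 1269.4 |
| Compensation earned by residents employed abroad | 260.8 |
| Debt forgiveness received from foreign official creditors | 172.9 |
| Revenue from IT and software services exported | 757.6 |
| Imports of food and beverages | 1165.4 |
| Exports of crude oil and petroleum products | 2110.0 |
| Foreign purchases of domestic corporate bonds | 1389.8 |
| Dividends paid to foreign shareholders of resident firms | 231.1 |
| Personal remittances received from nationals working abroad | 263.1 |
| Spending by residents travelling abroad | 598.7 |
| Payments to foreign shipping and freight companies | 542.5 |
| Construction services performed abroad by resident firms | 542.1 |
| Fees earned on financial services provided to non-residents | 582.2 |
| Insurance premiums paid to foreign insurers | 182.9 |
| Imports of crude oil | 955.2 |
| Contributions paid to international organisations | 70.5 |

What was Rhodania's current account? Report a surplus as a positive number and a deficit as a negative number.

-939.9

Goods: 2110.0 + 846.6 - 2556.0 - 955.2 - 1165.4 = -1720.0
Services: -182.9 + 542.1 + 757.6 + 582.2 - 542.5 - 598.7 = 557.8
Primary income: -231.1 + 260.8 = 29.7
Secondary income: -70.5 + 263.1 = 192.6
Current account = (-1720.0) + 557.8 + 29.7 + 192.6 = -939.9
(Excluded from the current account — financial account: purchases of foreign government bonds by domestic residents 1193.5, domestic pension funds' purchases of foreign equities 760.4, inward foreign direct investment in the manufacturing sector 1269.4, foreign purchases of domestic corporate bonds 1389.8; capital account: debt forgiveness received from foreign official creditors 172.9.)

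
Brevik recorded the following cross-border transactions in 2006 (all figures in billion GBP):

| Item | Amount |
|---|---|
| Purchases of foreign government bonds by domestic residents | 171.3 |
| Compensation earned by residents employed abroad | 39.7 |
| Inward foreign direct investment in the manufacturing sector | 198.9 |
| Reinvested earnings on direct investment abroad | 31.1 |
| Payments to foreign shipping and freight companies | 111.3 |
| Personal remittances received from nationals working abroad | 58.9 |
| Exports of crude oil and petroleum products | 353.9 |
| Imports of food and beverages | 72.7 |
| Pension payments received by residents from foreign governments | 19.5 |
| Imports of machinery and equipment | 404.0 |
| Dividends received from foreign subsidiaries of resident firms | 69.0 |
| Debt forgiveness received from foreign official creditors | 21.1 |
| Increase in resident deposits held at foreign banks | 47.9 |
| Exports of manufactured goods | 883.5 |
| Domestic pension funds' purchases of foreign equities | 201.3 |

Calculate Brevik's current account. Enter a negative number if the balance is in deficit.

Goods: -404.0 - 72.7 + 883.5 + 353.9 = 760.7
Services: -111.3
Primary income: 31.1 + 39.7 + 69.0 = 139.8
Secondary income: 19.5 + 58.9 = 78.4
Current account = 760.7 + (-111.3) + 139.8 + 78.4 = 867.6
(Excluded from the current account — financial account: purchases of foreign government bonds by domestic residents 171.3, inward foreign direct investment in the manufacturing sector 198.9, increase in resident deposits held at foreign banks 47.9, domestic pension funds' purchases of foreign equities 201.3; capital account: debt forgiveness received from foreign official creditors 21.1.)

867.6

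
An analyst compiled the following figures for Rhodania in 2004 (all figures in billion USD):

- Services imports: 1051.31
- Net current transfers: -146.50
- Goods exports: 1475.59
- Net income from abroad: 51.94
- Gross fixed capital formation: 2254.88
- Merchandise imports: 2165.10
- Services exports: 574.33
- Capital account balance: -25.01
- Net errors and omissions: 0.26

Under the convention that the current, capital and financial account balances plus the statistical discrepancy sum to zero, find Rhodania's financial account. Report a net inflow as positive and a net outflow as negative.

1285.80

Goods balance = 1475.59 - 2165.10 = -689.51
Services balance = 574.33 - 1051.31 = -476.98
Trade balance (goods + services) = -689.51 + (-476.98) = -1166.49
Net primary income = 51.94
Net secondary income = -146.50
Current account = -1166.49 + 51.94 + (-146.50) = -1261.05
Financial account = -(-1261.05 + (-25.01) + 0.26) = 1285.80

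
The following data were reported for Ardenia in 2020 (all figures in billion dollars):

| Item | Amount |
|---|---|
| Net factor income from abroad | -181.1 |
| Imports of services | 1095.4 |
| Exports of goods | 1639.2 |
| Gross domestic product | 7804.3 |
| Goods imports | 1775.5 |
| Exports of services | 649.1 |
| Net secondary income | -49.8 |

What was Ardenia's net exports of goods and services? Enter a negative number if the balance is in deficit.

-582.6

Goods balance = 1639.2 - 1775.5 = -136.3
Services balance = 649.1 - 1095.4 = -446.3
Trade balance (goods + services) = -136.3 + (-446.3) = -582.6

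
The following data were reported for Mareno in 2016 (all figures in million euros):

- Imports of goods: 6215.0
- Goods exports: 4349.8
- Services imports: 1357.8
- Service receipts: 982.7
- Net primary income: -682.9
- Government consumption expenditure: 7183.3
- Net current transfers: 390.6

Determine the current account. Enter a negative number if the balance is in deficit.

Goods balance = 4349.8 - 6215.0 = -1865.2
Services balance = 982.7 - 1357.8 = -375.1
Trade balance (goods + services) = -1865.2 + (-375.1) = -2240.3
Net primary income = -682.9
Net secondary income = 390.6
Current account = -2240.3 + (-682.9) + 390.6 = -2532.6

-2532.6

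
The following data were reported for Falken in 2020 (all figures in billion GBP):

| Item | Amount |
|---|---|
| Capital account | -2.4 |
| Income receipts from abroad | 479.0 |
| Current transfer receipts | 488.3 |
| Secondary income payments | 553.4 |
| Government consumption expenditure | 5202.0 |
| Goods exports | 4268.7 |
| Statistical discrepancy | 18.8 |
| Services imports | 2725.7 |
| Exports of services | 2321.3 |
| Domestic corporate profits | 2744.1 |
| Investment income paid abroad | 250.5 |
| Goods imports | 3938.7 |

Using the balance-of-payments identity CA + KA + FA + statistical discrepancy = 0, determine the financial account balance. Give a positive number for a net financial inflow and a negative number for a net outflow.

-105.4

Goods balance = 4268.7 - 3938.7 = 330.0
Services balance = 2321.3 - 2725.7 = -404.4
Trade balance (goods + services) = 330.0 + (-404.4) = -74.4
Net primary income = 479.0 - 250.5 = 228.5
Net secondary income = 488.3 - 553.4 = -65.1
Current account = -74.4 + 228.5 + (-65.1) = 89.0
Financial account = -(89.0 + (-2.4) + 18.8) = -105.4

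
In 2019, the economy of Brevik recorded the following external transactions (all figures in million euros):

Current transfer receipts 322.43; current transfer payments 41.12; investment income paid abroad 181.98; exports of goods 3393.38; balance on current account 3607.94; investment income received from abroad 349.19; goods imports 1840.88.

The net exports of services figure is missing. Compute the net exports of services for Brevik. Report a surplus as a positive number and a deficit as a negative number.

1606.92

Current account = goods balance + services balance + net primary income + net secondary income
Sum of the known components = 2001.02
Net exports of services = CA - (known components) = 3607.94 - 2001.02 = 1606.92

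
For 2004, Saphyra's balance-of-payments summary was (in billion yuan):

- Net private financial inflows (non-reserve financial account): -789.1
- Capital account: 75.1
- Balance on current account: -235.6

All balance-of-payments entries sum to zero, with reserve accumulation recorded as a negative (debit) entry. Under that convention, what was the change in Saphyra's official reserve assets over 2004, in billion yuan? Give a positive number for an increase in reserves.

-949.6

Official reserve transactions balance = -((-235.6) + 75.1 + (-789.1)) = 949.6
An accumulation of reserves is recorded as a debit (negative entry), so the change in the stock of reserves is the negative of that balance.
Change in official reserves = -(949.6) = -949.6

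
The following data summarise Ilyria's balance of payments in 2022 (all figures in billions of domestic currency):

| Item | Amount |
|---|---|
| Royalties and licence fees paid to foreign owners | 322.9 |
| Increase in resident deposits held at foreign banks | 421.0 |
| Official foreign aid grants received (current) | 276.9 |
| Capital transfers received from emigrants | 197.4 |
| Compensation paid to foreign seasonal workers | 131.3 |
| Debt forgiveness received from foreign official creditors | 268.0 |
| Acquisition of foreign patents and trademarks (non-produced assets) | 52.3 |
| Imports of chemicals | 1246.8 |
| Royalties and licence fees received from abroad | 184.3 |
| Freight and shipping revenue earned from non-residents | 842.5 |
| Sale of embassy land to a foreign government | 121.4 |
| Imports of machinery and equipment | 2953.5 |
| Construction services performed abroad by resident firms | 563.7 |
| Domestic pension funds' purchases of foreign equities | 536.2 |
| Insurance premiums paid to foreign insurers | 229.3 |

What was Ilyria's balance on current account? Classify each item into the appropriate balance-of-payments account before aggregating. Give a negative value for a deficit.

Goods: -1246.8 - 2953.5 = -4200.3
Services: 563.7 - 229.3 + 842.5 + 184.3 - 322.9 = 1038.3
Primary income: -131.3
Secondary income: 276.9
Current account = (-4200.3) + 1038.3 + (-131.3) + 276.9 = -3016.4
(Excluded from the current account — financial account: increase in resident deposits held at foreign banks 421.0, domestic pension funds' purchases of foreign equities 536.2; capital account: capital transfers received from emigrants 197.4, debt forgiveness received from foreign official creditors 268.0, acquisition of foreign patents and trademarks (non-produced assets) 52.3, sale of embassy land to a foreign government 121.4.)

-3016.4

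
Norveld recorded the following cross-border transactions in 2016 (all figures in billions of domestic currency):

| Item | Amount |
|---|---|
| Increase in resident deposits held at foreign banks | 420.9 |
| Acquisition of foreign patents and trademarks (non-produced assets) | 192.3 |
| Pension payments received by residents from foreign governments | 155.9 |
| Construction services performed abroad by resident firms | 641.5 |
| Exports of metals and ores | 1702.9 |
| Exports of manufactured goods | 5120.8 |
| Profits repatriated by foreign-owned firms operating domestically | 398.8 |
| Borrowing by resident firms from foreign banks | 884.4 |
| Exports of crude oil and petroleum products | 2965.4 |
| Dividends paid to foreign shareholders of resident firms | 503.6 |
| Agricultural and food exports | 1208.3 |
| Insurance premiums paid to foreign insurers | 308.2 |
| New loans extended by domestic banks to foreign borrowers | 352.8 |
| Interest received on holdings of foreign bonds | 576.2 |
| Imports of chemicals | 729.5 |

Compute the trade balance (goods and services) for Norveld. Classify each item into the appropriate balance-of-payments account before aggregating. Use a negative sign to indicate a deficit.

10601.2

Goods: -729.5 + 1702.9 + 5120.8 + 1208.3 + 2965.4 = 10267.9
Services: -308.2 + 641.5 = 333.3
Trade balance = 10267.9 + 333.3 = 10601.2
(Excluded from the trade balance — financial account: increase in resident deposits held at foreign banks 420.9, borrowing by resident firms from foreign banks 884.4, new loans extended by domestic banks to foreign borrowers 352.8; capital account: acquisition of foreign patents and trademarks (non-produced assets) 192.3; secondary income: pension payments received by residents from foreign governments 155.9; primary income: profits repatriated by foreign-owned firms operating domestically 398.8, dividends paid to foreign shareholders of resident firms 503.6, interest received on holdings of foreign bonds 576.2.)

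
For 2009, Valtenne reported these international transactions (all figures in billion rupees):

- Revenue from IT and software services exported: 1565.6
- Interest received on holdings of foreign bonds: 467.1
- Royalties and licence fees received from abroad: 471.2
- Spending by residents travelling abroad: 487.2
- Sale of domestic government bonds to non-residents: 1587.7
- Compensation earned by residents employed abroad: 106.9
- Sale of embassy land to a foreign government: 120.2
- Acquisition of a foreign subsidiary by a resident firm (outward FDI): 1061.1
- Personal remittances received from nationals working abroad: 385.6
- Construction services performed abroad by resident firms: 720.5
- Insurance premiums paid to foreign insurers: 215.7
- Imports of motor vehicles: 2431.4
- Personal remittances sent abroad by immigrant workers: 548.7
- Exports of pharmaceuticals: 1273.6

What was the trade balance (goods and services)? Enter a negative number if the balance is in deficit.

Goods: 1273.6 - 2431.4 = -1157.8
Services: 471.2 + 1565.6 + 720.5 - 215.7 - 487.2 = 2054.4
Trade balance = -1157.8 + 2054.4 = 896.6
(Excluded from the trade balance — primary income: interest received on holdings of foreign bonds 467.1, compensation earned by residents employed abroad 106.9; financial account: sale of domestic government bonds to non-residents 1587.7, acquisition of a foreign subsidiary by a resident firm (outward FDI) 1061.1; capital account: sale of embassy land to a foreign government 120.2; secondary income: personal remittances received from nationals working abroad 385.6, personal remittances sent abroad by immigrant workers 548.7.)

896.6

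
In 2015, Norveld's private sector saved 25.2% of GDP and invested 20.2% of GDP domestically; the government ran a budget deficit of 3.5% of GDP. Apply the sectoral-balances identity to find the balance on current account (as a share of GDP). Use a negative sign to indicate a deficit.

1.5

By the sectoral-balances identity, CA = (S_private - I) + (T - G).
Private balance = 25.2 - 20.2 = 5.0
Government balance (T - G) = -3.5
CA = 5.0 + (-3.5) = 1.5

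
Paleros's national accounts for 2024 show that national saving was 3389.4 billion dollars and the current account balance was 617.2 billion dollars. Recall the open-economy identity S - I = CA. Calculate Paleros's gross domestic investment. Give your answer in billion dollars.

2772.2

I = S - CA = 3389.4 - 617.2 = 2772.2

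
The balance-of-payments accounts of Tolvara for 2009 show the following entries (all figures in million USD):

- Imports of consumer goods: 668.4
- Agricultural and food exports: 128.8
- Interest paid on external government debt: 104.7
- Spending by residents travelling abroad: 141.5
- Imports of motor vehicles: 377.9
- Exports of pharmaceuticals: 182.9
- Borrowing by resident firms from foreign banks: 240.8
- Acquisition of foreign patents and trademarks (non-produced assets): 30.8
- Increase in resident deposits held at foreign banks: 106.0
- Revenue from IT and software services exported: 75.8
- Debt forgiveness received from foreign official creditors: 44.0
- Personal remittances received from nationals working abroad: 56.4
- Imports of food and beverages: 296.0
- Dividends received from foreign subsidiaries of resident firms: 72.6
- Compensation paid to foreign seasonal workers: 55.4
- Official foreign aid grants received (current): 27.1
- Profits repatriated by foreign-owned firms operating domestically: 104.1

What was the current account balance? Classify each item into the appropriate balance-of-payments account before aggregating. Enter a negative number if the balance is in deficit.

Goods: -296.0 - 377.9 + 182.9 + 128.8 - 668.4 = -1030.6
Services: 75.8 - 141.5 = -65.7
Primary income: 72.6 - 55.4 - 104.1 - 104.7 = -191.6
Secondary income: 27.1 + 56.4 = 83.5
Current account = (-1030.6) + (-65.7) + (-191.6) + 83.5 = -1204.4
(Excluded from the current account — financial account: borrowing by resident firms from foreign banks 240.8, increase in resident deposits held at foreign banks 106.0; capital account: acquisition of foreign patents and trademarks (non-produced assets) 30.8, debt forgiveness received from foreign official creditors 44.0.)

-1204.4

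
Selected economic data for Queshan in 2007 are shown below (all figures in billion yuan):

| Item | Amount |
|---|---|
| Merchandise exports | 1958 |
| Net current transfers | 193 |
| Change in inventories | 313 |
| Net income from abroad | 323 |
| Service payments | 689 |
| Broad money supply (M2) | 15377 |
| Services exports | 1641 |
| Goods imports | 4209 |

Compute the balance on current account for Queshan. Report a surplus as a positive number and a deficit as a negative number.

-783

Goods balance = 1958 - 4209 = -2251
Services balance = 1641 - 689 = 952
Trade balance (goods + services) = -2251 + 952 = -1299
Net primary income = 323
Net secondary income = 193
Current account = -1299 + 323 + 193 = -783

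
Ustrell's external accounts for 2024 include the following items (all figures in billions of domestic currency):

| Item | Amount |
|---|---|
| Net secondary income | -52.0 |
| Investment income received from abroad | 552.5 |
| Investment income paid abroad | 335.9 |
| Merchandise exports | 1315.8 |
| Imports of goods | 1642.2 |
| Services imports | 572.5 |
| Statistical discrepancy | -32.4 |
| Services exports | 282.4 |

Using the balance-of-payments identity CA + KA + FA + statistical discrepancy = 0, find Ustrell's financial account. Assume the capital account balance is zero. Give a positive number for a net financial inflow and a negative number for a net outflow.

Goods balance = 1315.8 - 1642.2 = -326.4
Services balance = 282.4 - 572.5 = -290.1
Trade balance (goods + services) = -326.4 + (-290.1) = -616.5
Net primary income = 552.5 - 335.9 = 216.6
Net secondary income = -52.0
Current account = -616.5 + 216.6 + (-52.0) = -451.9
Financial account = -(-451.9 + (-32.4)) = 484.3

484.3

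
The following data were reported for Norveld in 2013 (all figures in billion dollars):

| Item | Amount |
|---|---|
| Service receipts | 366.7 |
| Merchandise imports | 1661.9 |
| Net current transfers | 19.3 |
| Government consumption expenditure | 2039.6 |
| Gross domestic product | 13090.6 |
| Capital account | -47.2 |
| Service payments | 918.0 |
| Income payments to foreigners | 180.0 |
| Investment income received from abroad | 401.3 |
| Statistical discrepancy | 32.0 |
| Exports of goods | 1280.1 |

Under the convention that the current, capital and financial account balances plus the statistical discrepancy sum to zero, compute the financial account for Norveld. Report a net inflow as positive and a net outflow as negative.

Goods balance = 1280.1 - 1661.9 = -381.8
Services balance = 366.7 - 918.0 = -551.3
Trade balance (goods + services) = -381.8 + (-551.3) = -933.1
Net primary income = 401.3 - 180.0 = 221.3
Net secondary income = 19.3
Current account = -933.1 + 221.3 + 19.3 = -692.5
Financial account = -(-692.5 + (-47.2) + 32.0) = 707.7

707.7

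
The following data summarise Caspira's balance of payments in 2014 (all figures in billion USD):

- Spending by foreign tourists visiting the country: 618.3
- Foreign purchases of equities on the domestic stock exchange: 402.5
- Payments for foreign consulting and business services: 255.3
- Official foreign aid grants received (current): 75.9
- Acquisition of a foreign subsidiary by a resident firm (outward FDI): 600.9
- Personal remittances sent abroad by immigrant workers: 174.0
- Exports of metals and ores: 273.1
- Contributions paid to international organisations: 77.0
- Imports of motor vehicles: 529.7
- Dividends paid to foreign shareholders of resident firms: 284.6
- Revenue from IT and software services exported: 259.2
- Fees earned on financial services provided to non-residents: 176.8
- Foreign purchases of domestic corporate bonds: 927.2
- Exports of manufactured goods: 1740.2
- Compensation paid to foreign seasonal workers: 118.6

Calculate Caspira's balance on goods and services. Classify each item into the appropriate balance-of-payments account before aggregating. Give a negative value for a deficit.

2282.6

Goods: -529.7 + 273.1 + 1740.2 = 1483.6
Services: 259.2 - 255.3 + 618.3 + 176.8 = 799.0
Trade balance = 1483.6 + 799.0 = 2282.6
(Excluded from the trade balance — financial account: foreign purchases of equities on the domestic stock exchange 402.5, acquisition of a foreign subsidiary by a resident firm (outward FDI) 600.9, foreign purchases of domestic corporate bonds 927.2; secondary income: official foreign aid grants received (current) 75.9, personal remittances sent abroad by immigrant workers 174.0, contributions paid to international organisations 77.0; primary income: dividends paid to foreign shareholders of resident firms 284.6, compensation paid to foreign seasonal workers 118.6.)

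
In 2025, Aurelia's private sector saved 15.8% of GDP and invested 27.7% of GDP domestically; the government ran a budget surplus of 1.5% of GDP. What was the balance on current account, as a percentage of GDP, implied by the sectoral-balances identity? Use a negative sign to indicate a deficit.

By the sectoral-balances identity, CA = (S_private - I) + (T - G).
Private balance = 15.8 - 27.7 = -11.9
Government balance (T - G) = 1.5
CA = -11.9 + 1.5 = -10.4

-10.4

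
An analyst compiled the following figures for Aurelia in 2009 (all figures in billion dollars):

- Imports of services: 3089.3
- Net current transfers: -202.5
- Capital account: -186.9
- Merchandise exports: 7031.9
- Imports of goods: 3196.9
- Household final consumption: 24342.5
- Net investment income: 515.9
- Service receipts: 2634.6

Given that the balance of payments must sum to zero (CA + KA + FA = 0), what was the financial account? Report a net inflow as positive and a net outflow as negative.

Goods balance = 7031.9 - 3196.9 = 3835.0
Services balance = 2634.6 - 3089.3 = -454.7
Trade balance (goods + services) = 3835.0 + (-454.7) = 3380.3
Net primary income = 515.9
Net secondary income = -202.5
Current account = 3380.3 + 515.9 + (-202.5) = 3693.7
Financial account = -(3693.7 + (-186.9)) = -3506.8

-3506.8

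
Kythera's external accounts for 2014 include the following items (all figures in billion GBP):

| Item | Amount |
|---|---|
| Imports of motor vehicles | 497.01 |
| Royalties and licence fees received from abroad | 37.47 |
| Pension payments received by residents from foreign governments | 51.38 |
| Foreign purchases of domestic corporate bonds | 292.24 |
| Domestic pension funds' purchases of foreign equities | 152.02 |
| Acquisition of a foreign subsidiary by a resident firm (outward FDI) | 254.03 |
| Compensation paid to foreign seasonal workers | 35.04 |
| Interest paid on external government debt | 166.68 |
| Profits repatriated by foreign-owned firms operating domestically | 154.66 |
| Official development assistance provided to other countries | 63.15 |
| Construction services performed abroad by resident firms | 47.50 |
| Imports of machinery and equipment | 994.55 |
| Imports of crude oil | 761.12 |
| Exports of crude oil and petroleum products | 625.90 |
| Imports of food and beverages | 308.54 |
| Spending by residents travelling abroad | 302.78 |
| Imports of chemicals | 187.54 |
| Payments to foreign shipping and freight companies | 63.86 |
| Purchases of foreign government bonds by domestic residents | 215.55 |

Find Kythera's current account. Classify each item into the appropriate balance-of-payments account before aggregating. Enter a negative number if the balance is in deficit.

-2772.68

Goods: -761.12 - 497.01 + 625.90 - 187.54 - 308.54 - 994.55 = -2122.86
Services: -302.78 + 47.50 + 37.47 - 63.86 = -281.67
Primary income: -35.04 - 154.66 - 166.68 = -356.38
Secondary income: 51.38 - 63.15 = -11.77
Current account = (-2122.86) + (-281.67) + (-356.38) + (-11.77) = -2772.68
(Excluded from the current account — financial account: foreign purchases of domestic corporate bonds 292.24, domestic pension funds' purchases of foreign equities 152.02, acquisition of a foreign subsidiary by a resident firm (outward FDI) 254.03, purchases of foreign government bonds by domestic residents 215.55.)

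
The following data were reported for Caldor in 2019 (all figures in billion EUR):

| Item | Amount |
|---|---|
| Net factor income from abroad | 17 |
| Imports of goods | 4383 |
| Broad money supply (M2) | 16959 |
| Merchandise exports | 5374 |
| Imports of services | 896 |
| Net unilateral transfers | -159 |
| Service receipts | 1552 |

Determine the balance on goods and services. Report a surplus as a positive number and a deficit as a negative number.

1647

Goods balance = 5374 - 4383 = 991
Services balance = 1552 - 896 = 656
Trade balance (goods + services) = 991 + 656 = 1647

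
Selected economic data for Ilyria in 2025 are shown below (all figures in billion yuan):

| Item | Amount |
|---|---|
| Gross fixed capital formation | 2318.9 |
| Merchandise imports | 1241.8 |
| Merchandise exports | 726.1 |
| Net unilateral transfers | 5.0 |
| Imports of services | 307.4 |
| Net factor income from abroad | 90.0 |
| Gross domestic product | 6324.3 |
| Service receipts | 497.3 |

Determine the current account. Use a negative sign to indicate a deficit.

Goods balance = 726.1 - 1241.8 = -515.7
Services balance = 497.3 - 307.4 = 189.9
Trade balance (goods + services) = -515.7 + 189.9 = -325.8
Net primary income = 90.0
Net secondary income = 5.0
Current account = -325.8 + 90.0 + 5.0 = -230.8

-230.8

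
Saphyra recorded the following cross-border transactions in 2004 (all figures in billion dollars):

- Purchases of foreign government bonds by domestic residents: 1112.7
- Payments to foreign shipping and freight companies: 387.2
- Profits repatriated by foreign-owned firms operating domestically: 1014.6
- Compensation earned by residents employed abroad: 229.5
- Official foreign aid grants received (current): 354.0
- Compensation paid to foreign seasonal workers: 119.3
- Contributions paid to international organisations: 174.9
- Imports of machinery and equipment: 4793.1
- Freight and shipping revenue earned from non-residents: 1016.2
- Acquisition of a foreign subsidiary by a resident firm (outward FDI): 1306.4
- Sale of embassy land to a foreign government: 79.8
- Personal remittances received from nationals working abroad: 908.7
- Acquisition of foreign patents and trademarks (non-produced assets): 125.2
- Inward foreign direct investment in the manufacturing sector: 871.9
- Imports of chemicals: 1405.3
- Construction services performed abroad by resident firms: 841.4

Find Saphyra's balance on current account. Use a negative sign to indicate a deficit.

Goods: -4793.1 - 1405.3 = -6198.4
Services: 841.4 + 1016.2 - 387.2 = 1470.4
Primary income: -119.3 - 1014.6 + 229.5 = -904.4
Secondary income: 908.7 - 174.9 + 354.0 = 1087.8
Current account = (-6198.4) + 1470.4 + (-904.4) + 1087.8 = -4544.6
(Excluded from the current account — financial account: purchases of foreign government bonds by domestic residents 1112.7, acquisition of a foreign subsidiary by a resident firm (outward FDI) 1306.4, inward foreign direct investment in the manufacturing sector 871.9; capital account: sale of embassy land to a foreign government 79.8, acquisition of foreign patents and trademarks (non-produced assets) 125.2.)

-4544.6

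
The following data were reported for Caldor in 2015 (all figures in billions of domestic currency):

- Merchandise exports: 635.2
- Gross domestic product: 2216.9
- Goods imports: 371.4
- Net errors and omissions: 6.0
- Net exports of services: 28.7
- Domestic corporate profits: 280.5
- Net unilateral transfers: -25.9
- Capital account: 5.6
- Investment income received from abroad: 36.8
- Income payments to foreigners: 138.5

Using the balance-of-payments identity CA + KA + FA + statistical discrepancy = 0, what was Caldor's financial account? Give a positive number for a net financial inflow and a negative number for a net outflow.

Goods balance = 635.2 - 371.4 = 263.8
Services balance = 28.7
Trade balance (goods + services) = 263.8 + 28.7 = 292.5
Net primary income = 36.8 - 138.5 = -101.7
Net secondary income = -25.9
Current account = 292.5 + (-101.7) + (-25.9) = 164.9
Financial account = -(164.9 + 5.6 + 6.0) = -176.5

-176.5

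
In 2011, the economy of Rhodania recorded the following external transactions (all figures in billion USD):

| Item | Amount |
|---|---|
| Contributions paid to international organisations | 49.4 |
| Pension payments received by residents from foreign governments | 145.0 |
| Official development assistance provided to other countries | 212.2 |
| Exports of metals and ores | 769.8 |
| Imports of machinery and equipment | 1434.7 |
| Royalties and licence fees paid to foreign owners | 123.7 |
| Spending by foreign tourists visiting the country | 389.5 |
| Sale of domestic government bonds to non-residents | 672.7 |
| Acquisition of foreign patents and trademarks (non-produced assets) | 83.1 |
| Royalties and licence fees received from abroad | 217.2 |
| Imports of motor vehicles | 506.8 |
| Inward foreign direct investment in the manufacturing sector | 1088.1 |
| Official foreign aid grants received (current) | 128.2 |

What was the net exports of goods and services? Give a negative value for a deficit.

Goods: -506.8 + 769.8 - 1434.7 = -1171.7
Services: 217.2 - 123.7 + 389.5 = 483.0
Trade balance = -1171.7 + 483.0 = -688.7
(Excluded from the trade balance — secondary income: contributions paid to international organisations 49.4, pension payments received by residents from foreign governments 145.0, official development assistance provided to other countries 212.2, official foreign aid grants received (current) 128.2; financial account: sale of domestic government bonds to non-residents 672.7, inward foreign direct investment in the manufacturing sector 1088.1; capital account: acquisition of foreign patents and trademarks (non-produced assets) 83.1.)

-688.7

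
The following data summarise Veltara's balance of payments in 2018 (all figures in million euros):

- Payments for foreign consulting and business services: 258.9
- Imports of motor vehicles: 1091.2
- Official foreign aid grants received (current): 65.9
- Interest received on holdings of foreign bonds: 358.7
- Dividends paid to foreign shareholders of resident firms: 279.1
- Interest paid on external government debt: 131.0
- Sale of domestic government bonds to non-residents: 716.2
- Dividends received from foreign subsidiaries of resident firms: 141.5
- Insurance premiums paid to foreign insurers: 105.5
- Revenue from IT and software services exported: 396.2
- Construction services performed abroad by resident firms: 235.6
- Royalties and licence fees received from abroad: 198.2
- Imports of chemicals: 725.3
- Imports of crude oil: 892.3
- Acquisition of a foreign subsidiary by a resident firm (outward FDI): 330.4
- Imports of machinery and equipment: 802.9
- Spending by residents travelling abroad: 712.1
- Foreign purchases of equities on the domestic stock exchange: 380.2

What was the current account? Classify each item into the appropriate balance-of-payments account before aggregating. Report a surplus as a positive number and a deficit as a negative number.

-3602.2

Goods: -1091.2 - 802.9 - 725.3 - 892.3 = -3511.7
Services: -258.9 + 235.6 + 198.2 - 712.1 - 105.5 + 396.2 = -246.5
Primary income: 358.7 - 279.1 + 141.5 - 131.0 = 90.1
Secondary income: 65.9
Current account = (-3511.7) + (-246.5) + 90.1 + 65.9 = -3602.2
(Excluded from the current account — financial account: sale of domestic government bonds to non-residents 716.2, acquisition of a foreign subsidiary by a resident firm (outward FDI) 330.4, foreign purchases of equities on the domestic stock exchange 380.2.)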